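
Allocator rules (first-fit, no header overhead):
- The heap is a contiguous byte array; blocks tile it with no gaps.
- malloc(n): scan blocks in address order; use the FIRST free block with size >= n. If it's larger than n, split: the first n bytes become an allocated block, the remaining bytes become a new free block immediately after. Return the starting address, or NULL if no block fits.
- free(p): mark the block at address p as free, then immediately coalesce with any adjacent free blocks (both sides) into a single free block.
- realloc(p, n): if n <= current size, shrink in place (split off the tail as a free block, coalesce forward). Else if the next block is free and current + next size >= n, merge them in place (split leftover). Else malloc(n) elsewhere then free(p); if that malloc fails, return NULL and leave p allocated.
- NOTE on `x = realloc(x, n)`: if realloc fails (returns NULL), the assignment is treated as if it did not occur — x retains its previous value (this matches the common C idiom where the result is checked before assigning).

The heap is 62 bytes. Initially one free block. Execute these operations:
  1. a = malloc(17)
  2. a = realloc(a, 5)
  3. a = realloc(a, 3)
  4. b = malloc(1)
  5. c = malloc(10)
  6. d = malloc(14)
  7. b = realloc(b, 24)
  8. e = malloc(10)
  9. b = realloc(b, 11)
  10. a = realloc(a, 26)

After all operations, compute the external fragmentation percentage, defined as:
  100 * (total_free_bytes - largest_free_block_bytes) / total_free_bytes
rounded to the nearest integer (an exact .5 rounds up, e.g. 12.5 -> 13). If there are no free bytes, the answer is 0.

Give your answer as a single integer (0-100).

Answer: 7

Derivation:
Op 1: a = malloc(17) -> a = 0; heap: [0-16 ALLOC][17-61 FREE]
Op 2: a = realloc(a, 5) -> a = 0; heap: [0-4 ALLOC][5-61 FREE]
Op 3: a = realloc(a, 3) -> a = 0; heap: [0-2 ALLOC][3-61 FREE]
Op 4: b = malloc(1) -> b = 3; heap: [0-2 ALLOC][3-3 ALLOC][4-61 FREE]
Op 5: c = malloc(10) -> c = 4; heap: [0-2 ALLOC][3-3 ALLOC][4-13 ALLOC][14-61 FREE]
Op 6: d = malloc(14) -> d = 14; heap: [0-2 ALLOC][3-3 ALLOC][4-13 ALLOC][14-27 ALLOC][28-61 FREE]
Op 7: b = realloc(b, 24) -> b = 28; heap: [0-2 ALLOC][3-3 FREE][4-13 ALLOC][14-27 ALLOC][28-51 ALLOC][52-61 FREE]
Op 8: e = malloc(10) -> e = 52; heap: [0-2 ALLOC][3-3 FREE][4-13 ALLOC][14-27 ALLOC][28-51 ALLOC][52-61 ALLOC]
Op 9: b = realloc(b, 11) -> b = 28; heap: [0-2 ALLOC][3-3 FREE][4-13 ALLOC][14-27 ALLOC][28-38 ALLOC][39-51 FREE][52-61 ALLOC]
Op 10: a = realloc(a, 26) -> NULL (a unchanged); heap: [0-2 ALLOC][3-3 FREE][4-13 ALLOC][14-27 ALLOC][28-38 ALLOC][39-51 FREE][52-61 ALLOC]
Free blocks: [1 13] total_free=14 largest=13 -> 100*(14-13)/14 = 100/14 ≈ 7.143 -> rounds to 7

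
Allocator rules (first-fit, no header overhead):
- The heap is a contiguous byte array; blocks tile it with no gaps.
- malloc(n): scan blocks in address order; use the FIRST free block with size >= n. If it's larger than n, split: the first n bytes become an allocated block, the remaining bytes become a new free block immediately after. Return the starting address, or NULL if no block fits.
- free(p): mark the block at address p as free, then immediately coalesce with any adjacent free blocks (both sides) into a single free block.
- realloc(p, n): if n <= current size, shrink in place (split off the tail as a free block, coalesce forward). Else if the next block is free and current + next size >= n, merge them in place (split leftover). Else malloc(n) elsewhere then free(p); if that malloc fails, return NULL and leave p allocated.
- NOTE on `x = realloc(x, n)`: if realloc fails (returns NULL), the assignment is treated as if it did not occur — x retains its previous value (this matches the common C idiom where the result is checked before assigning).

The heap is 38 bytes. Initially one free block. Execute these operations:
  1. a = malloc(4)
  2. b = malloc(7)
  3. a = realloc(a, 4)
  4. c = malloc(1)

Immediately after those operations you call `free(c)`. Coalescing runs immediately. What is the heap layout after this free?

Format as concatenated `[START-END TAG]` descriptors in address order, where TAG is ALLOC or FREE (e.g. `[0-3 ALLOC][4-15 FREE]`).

Op 1: a = malloc(4) -> a = 0; heap: [0-3 ALLOC][4-37 FREE]
Op 2: b = malloc(7) -> b = 4; heap: [0-3 ALLOC][4-10 ALLOC][11-37 FREE]
Op 3: a = realloc(a, 4) -> a = 0; heap: [0-3 ALLOC][4-10 ALLOC][11-37 FREE]
Op 4: c = malloc(1) -> c = 11; heap: [0-3 ALLOC][4-10 ALLOC][11-11 ALLOC][12-37 FREE]
free(c): c = 11 -> block [11-11 ALLOC]; mark free, coalesce with adjacent free neighbors -> [0-3 ALLOC][4-10 ALLOC][11-37 FREE]

Answer: [0-3 ALLOC][4-10 ALLOC][11-37 FREE]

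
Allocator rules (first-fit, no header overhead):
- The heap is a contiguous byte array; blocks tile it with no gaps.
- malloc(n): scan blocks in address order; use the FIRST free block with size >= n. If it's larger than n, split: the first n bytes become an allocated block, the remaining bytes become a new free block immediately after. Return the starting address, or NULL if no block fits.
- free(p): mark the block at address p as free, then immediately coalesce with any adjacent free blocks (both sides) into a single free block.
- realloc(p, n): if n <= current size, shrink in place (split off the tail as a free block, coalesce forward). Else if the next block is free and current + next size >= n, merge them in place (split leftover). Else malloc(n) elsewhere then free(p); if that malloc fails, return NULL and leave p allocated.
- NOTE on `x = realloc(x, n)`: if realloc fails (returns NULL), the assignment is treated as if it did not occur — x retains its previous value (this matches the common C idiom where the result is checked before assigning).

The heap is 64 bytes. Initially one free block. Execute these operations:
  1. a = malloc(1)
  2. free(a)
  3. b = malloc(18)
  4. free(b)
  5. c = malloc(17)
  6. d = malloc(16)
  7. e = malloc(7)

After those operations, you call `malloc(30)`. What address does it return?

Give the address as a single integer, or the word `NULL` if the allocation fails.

Answer: NULL

Derivation:
Op 1: a = malloc(1) -> a = 0; heap: [0-0 ALLOC][1-63 FREE]
Op 2: free(a) -> (freed a); heap: [0-63 FREE]
Op 3: b = malloc(18) -> b = 0; heap: [0-17 ALLOC][18-63 FREE]
Op 4: free(b) -> (freed b); heap: [0-63 FREE]
Op 5: c = malloc(17) -> c = 0; heap: [0-16 ALLOC][17-63 FREE]
Op 6: d = malloc(16) -> d = 17; heap: [0-16 ALLOC][17-32 ALLOC][33-63 FREE]
Op 7: e = malloc(7) -> e = 33; heap: [0-16 ALLOC][17-32 ALLOC][33-39 ALLOC][40-63 FREE]
malloc(30): first-fit scan over [0-16 ALLOC][17-32 ALLOC][33-39 ALLOC][40-63 FREE] -> NULL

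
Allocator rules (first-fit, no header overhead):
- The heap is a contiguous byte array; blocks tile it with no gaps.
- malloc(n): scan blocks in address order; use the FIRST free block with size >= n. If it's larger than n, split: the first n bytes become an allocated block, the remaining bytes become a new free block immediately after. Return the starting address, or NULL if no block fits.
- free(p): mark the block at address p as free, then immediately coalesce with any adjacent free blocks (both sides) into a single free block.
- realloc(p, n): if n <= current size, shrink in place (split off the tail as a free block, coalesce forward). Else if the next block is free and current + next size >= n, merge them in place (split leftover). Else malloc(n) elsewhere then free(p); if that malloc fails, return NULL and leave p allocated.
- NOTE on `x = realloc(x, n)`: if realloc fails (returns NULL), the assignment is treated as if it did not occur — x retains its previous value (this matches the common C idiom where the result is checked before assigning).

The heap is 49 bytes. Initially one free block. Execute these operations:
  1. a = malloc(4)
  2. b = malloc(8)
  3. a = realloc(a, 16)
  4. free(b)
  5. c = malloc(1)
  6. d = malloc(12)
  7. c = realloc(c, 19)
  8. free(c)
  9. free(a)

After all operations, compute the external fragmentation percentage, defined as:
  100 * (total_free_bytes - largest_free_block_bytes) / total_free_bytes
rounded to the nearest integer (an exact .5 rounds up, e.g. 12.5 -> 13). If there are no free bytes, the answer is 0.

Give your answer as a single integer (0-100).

Answer: 24

Derivation:
Op 1: a = malloc(4) -> a = 0; heap: [0-3 ALLOC][4-48 FREE]
Op 2: b = malloc(8) -> b = 4; heap: [0-3 ALLOC][4-11 ALLOC][12-48 FREE]
Op 3: a = realloc(a, 16) -> a = 12; heap: [0-3 FREE][4-11 ALLOC][12-27 ALLOC][28-48 FREE]
Op 4: free(b) -> (freed b); heap: [0-11 FREE][12-27 ALLOC][28-48 FREE]
Op 5: c = malloc(1) -> c = 0; heap: [0-0 ALLOC][1-11 FREE][12-27 ALLOC][28-48 FREE]
Op 6: d = malloc(12) -> d = 28; heap: [0-0 ALLOC][1-11 FREE][12-27 ALLOC][28-39 ALLOC][40-48 FREE]
Op 7: c = realloc(c, 19) -> NULL (c unchanged); heap: [0-0 ALLOC][1-11 FREE][12-27 ALLOC][28-39 ALLOC][40-48 FREE]
Op 8: free(c) -> (freed c); heap: [0-11 FREE][12-27 ALLOC][28-39 ALLOC][40-48 FREE]
Op 9: free(a) -> (freed a); heap: [0-27 FREE][28-39 ALLOC][40-48 FREE]
Free blocks: [28 9] total_free=37 largest=28 -> 100*(37-28)/37 = 900/37 ≈ 24.324 -> rounds to 24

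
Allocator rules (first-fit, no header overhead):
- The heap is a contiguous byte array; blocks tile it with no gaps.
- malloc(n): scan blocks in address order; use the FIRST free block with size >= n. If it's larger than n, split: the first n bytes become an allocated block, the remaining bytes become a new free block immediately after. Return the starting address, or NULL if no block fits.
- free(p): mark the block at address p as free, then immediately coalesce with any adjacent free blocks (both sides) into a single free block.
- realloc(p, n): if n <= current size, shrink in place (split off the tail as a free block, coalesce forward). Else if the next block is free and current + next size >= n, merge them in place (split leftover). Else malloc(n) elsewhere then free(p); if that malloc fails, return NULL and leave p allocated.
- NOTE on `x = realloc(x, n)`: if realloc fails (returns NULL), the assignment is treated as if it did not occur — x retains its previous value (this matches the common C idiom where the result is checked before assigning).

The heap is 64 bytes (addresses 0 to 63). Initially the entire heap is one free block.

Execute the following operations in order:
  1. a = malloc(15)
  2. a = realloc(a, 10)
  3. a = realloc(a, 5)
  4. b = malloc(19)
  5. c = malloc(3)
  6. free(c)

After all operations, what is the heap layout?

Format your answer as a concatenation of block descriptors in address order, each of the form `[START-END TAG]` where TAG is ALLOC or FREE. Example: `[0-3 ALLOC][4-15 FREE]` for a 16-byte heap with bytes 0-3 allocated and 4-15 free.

Answer: [0-4 ALLOC][5-23 ALLOC][24-63 FREE]

Derivation:
Op 1: a = malloc(15) -> a = 0; heap: [0-14 ALLOC][15-63 FREE]
Op 2: a = realloc(a, 10) -> a = 0; heap: [0-9 ALLOC][10-63 FREE]
Op 3: a = realloc(a, 5) -> a = 0; heap: [0-4 ALLOC][5-63 FREE]
Op 4: b = malloc(19) -> b = 5; heap: [0-4 ALLOC][5-23 ALLOC][24-63 FREE]
Op 5: c = malloc(3) -> c = 24; heap: [0-4 ALLOC][5-23 ALLOC][24-26 ALLOC][27-63 FREE]
Op 6: free(c) -> (freed c); heap: [0-4 ALLOC][5-23 ALLOC][24-63 FREE]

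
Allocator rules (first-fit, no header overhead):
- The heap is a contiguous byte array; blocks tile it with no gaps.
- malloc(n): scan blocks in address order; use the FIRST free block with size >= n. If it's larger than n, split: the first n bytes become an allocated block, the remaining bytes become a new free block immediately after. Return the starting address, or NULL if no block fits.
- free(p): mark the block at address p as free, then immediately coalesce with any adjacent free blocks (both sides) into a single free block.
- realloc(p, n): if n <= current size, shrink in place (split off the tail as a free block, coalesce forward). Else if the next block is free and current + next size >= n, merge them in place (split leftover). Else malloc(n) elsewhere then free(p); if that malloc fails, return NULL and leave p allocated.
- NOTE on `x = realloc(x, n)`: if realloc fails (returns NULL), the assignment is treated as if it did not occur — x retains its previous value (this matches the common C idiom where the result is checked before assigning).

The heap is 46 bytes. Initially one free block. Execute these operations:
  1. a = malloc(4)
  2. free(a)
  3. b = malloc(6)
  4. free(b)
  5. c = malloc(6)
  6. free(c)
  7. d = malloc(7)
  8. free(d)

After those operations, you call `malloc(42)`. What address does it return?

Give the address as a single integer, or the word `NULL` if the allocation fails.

Op 1: a = malloc(4) -> a = 0; heap: [0-3 ALLOC][4-45 FREE]
Op 2: free(a) -> (freed a); heap: [0-45 FREE]
Op 3: b = malloc(6) -> b = 0; heap: [0-5 ALLOC][6-45 FREE]
Op 4: free(b) -> (freed b); heap: [0-45 FREE]
Op 5: c = malloc(6) -> c = 0; heap: [0-5 ALLOC][6-45 FREE]
Op 6: free(c) -> (freed c); heap: [0-45 FREE]
Op 7: d = malloc(7) -> d = 0; heap: [0-6 ALLOC][7-45 FREE]
Op 8: free(d) -> (freed d); heap: [0-45 FREE]
malloc(42): first-fit scan over [0-45 FREE] -> 0

Answer: 0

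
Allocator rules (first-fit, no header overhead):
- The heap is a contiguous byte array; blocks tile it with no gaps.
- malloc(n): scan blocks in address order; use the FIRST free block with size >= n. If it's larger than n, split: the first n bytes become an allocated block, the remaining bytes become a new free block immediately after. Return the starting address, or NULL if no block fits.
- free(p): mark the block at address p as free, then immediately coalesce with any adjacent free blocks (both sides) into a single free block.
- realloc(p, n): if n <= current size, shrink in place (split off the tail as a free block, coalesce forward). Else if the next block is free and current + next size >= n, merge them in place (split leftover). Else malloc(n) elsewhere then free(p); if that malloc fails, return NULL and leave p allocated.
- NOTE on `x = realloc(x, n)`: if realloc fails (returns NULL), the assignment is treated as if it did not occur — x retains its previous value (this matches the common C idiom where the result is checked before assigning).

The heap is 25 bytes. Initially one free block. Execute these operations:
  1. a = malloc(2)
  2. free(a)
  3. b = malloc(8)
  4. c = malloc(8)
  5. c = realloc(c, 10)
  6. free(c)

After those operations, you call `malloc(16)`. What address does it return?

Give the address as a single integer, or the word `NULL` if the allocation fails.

Answer: 8

Derivation:
Op 1: a = malloc(2) -> a = 0; heap: [0-1 ALLOC][2-24 FREE]
Op 2: free(a) -> (freed a); heap: [0-24 FREE]
Op 3: b = malloc(8) -> b = 0; heap: [0-7 ALLOC][8-24 FREE]
Op 4: c = malloc(8) -> c = 8; heap: [0-7 ALLOC][8-15 ALLOC][16-24 FREE]
Op 5: c = realloc(c, 10) -> c = 8; heap: [0-7 ALLOC][8-17 ALLOC][18-24 FREE]
Op 6: free(c) -> (freed c); heap: [0-7 ALLOC][8-24 FREE]
malloc(16): first-fit scan over [0-7 ALLOC][8-24 FREE] -> 8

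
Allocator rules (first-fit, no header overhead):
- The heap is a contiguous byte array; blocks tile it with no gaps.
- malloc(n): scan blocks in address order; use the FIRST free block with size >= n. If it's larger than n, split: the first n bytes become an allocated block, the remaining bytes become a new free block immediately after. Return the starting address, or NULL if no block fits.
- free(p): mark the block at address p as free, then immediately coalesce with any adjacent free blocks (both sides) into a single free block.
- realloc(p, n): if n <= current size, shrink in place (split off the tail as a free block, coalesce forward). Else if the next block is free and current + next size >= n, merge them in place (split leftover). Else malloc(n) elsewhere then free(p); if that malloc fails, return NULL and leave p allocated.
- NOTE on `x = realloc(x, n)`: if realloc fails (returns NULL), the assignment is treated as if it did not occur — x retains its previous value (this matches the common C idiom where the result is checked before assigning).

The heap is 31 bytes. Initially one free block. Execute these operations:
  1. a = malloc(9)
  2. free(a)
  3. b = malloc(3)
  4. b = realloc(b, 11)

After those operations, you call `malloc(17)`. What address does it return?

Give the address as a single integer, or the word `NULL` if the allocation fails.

Answer: 11

Derivation:
Op 1: a = malloc(9) -> a = 0; heap: [0-8 ALLOC][9-30 FREE]
Op 2: free(a) -> (freed a); heap: [0-30 FREE]
Op 3: b = malloc(3) -> b = 0; heap: [0-2 ALLOC][3-30 FREE]
Op 4: b = realloc(b, 11) -> b = 0; heap: [0-10 ALLOC][11-30 FREE]
malloc(17): first-fit scan over [0-10 ALLOC][11-30 FREE] -> 11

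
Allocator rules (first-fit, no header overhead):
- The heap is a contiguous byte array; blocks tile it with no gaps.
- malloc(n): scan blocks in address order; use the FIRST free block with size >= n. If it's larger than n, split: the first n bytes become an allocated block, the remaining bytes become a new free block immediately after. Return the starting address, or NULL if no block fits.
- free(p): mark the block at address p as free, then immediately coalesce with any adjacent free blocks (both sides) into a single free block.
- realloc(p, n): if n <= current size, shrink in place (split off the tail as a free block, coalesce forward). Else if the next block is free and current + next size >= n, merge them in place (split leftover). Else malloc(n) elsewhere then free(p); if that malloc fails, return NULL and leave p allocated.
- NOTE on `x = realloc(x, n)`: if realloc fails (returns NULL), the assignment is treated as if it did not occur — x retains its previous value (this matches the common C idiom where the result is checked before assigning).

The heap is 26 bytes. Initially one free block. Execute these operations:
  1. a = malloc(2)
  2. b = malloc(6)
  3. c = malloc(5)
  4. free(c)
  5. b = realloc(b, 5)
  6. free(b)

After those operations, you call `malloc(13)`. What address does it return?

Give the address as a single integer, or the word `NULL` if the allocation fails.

Answer: 2

Derivation:
Op 1: a = malloc(2) -> a = 0; heap: [0-1 ALLOC][2-25 FREE]
Op 2: b = malloc(6) -> b = 2; heap: [0-1 ALLOC][2-7 ALLOC][8-25 FREE]
Op 3: c = malloc(5) -> c = 8; heap: [0-1 ALLOC][2-7 ALLOC][8-12 ALLOC][13-25 FREE]
Op 4: free(c) -> (freed c); heap: [0-1 ALLOC][2-7 ALLOC][8-25 FREE]
Op 5: b = realloc(b, 5) -> b = 2; heap: [0-1 ALLOC][2-6 ALLOC][7-25 FREE]
Op 6: free(b) -> (freed b); heap: [0-1 ALLOC][2-25 FREE]
malloc(13): first-fit scan over [0-1 ALLOC][2-25 FREE] -> 2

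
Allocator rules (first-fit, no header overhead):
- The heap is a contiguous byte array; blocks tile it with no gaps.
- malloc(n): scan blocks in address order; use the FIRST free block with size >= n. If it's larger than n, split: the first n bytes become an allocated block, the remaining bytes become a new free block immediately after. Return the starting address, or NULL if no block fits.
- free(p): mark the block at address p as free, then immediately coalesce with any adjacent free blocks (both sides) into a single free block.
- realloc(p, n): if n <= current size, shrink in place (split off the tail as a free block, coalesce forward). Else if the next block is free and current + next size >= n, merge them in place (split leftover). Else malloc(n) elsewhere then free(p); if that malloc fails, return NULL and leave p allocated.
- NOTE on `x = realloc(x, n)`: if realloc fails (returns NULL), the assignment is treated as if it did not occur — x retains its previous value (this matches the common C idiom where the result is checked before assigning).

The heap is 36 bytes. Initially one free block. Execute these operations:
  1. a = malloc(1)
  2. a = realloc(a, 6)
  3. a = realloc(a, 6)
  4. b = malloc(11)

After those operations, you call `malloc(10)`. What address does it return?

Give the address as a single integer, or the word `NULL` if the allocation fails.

Answer: 17

Derivation:
Op 1: a = malloc(1) -> a = 0; heap: [0-0 ALLOC][1-35 FREE]
Op 2: a = realloc(a, 6) -> a = 0; heap: [0-5 ALLOC][6-35 FREE]
Op 3: a = realloc(a, 6) -> a = 0; heap: [0-5 ALLOC][6-35 FREE]
Op 4: b = malloc(11) -> b = 6; heap: [0-5 ALLOC][6-16 ALLOC][17-35 FREE]
malloc(10): first-fit scan over [0-5 ALLOC][6-16 ALLOC][17-35 FREE] -> 17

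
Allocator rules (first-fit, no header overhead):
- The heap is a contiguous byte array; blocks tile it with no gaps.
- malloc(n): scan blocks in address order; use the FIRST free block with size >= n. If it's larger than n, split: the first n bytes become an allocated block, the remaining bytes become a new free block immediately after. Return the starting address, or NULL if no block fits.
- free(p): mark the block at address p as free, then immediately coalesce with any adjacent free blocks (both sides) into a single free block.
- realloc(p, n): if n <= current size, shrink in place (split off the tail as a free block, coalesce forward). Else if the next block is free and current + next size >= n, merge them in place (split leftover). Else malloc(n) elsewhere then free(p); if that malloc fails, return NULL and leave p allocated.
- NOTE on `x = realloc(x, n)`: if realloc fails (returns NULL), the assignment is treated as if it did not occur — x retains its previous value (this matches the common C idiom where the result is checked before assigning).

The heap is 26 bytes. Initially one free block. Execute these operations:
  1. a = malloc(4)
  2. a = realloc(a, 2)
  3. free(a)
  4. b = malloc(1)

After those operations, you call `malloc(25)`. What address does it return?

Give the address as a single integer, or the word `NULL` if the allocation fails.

Answer: 1

Derivation:
Op 1: a = malloc(4) -> a = 0; heap: [0-3 ALLOC][4-25 FREE]
Op 2: a = realloc(a, 2) -> a = 0; heap: [0-1 ALLOC][2-25 FREE]
Op 3: free(a) -> (freed a); heap: [0-25 FREE]
Op 4: b = malloc(1) -> b = 0; heap: [0-0 ALLOC][1-25 FREE]
malloc(25): first-fit scan over [0-0 ALLOC][1-25 FREE] -> 1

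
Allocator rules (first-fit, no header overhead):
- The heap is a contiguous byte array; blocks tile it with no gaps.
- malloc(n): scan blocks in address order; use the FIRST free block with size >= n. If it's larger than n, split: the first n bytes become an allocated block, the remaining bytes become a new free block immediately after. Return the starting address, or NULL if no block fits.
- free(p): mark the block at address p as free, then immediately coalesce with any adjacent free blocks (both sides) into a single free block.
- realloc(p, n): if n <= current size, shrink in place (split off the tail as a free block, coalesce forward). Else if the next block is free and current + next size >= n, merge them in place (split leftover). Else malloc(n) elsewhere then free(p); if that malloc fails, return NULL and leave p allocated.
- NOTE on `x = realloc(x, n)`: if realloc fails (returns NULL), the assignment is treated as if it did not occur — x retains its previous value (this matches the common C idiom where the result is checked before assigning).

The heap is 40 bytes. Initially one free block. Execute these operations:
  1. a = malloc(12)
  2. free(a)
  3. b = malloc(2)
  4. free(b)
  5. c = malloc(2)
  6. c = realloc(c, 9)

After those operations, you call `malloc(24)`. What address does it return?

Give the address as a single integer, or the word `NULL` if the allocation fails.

Answer: 9

Derivation:
Op 1: a = malloc(12) -> a = 0; heap: [0-11 ALLOC][12-39 FREE]
Op 2: free(a) -> (freed a); heap: [0-39 FREE]
Op 3: b = malloc(2) -> b = 0; heap: [0-1 ALLOC][2-39 FREE]
Op 4: free(b) -> (freed b); heap: [0-39 FREE]
Op 5: c = malloc(2) -> c = 0; heap: [0-1 ALLOC][2-39 FREE]
Op 6: c = realloc(c, 9) -> c = 0; heap: [0-8 ALLOC][9-39 FREE]
malloc(24): first-fit scan over [0-8 ALLOC][9-39 FREE] -> 9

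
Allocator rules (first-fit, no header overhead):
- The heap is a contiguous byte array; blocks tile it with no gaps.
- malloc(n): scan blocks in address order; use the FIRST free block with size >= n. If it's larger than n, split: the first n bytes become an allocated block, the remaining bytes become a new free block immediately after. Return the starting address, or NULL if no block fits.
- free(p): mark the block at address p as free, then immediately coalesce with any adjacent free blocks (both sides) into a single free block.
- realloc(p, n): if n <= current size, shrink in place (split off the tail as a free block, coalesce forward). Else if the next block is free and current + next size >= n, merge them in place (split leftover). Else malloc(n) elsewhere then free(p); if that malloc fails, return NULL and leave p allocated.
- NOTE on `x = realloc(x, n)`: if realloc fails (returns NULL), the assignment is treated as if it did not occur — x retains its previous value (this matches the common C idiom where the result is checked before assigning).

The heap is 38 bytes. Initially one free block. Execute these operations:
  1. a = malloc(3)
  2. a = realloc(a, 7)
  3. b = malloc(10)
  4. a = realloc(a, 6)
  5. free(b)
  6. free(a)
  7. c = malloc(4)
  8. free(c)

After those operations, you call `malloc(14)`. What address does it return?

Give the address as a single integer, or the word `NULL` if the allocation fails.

Answer: 0

Derivation:
Op 1: a = malloc(3) -> a = 0; heap: [0-2 ALLOC][3-37 FREE]
Op 2: a = realloc(a, 7) -> a = 0; heap: [0-6 ALLOC][7-37 FREE]
Op 3: b = malloc(10) -> b = 7; heap: [0-6 ALLOC][7-16 ALLOC][17-37 FREE]
Op 4: a = realloc(a, 6) -> a = 0; heap: [0-5 ALLOC][6-6 FREE][7-16 ALLOC][17-37 FREE]
Op 5: free(b) -> (freed b); heap: [0-5 ALLOC][6-37 FREE]
Op 6: free(a) -> (freed a); heap: [0-37 FREE]
Op 7: c = malloc(4) -> c = 0; heap: [0-3 ALLOC][4-37 FREE]
Op 8: free(c) -> (freed c); heap: [0-37 FREE]
malloc(14): first-fit scan over [0-37 FREE] -> 0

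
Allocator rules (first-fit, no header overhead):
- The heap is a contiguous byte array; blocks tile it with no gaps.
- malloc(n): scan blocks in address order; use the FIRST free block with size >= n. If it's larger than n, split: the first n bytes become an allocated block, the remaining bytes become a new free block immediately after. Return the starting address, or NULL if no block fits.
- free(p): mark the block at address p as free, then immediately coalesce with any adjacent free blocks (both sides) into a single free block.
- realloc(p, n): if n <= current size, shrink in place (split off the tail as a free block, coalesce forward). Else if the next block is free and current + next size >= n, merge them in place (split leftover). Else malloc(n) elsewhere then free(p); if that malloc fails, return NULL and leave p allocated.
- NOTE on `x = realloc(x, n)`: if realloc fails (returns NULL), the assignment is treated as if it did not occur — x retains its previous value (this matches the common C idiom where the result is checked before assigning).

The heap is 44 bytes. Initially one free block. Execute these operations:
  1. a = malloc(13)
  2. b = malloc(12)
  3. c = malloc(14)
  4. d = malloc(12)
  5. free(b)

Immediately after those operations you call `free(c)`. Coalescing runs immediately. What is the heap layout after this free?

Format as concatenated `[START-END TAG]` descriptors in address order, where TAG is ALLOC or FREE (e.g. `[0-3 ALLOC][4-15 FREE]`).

Op 1: a = malloc(13) -> a = 0; heap: [0-12 ALLOC][13-43 FREE]
Op 2: b = malloc(12) -> b = 13; heap: [0-12 ALLOC][13-24 ALLOC][25-43 FREE]
Op 3: c = malloc(14) -> c = 25; heap: [0-12 ALLOC][13-24 ALLOC][25-38 ALLOC][39-43 FREE]
Op 4: d = malloc(12) -> d = NULL; heap: [0-12 ALLOC][13-24 ALLOC][25-38 ALLOC][39-43 FREE]
Op 5: free(b) -> (freed b); heap: [0-12 ALLOC][13-24 FREE][25-38 ALLOC][39-43 FREE]
free(c): c = 25 -> block [25-38 ALLOC]; mark free, coalesce with adjacent free neighbors -> [0-12 ALLOC][13-43 FREE]

Answer: [0-12 ALLOC][13-43 FREE]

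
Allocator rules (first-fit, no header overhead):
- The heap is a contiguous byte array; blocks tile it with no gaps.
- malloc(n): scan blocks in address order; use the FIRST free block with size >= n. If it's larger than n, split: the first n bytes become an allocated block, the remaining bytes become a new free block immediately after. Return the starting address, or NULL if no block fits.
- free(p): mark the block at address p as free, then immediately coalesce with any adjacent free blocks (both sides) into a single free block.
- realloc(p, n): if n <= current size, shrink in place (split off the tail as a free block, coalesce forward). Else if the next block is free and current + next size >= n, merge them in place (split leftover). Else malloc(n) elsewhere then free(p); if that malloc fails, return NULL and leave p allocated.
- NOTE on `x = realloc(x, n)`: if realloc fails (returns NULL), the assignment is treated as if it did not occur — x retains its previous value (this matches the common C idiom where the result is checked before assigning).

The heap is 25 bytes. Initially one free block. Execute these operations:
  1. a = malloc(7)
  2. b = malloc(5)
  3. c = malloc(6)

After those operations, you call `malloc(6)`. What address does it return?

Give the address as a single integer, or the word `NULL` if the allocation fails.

Op 1: a = malloc(7) -> a = 0; heap: [0-6 ALLOC][7-24 FREE]
Op 2: b = malloc(5) -> b = 7; heap: [0-6 ALLOC][7-11 ALLOC][12-24 FREE]
Op 3: c = malloc(6) -> c = 12; heap: [0-6 ALLOC][7-11 ALLOC][12-17 ALLOC][18-24 FREE]
malloc(6): first-fit scan over [0-6 ALLOC][7-11 ALLOC][12-17 ALLOC][18-24 FREE] -> 18

Answer: 18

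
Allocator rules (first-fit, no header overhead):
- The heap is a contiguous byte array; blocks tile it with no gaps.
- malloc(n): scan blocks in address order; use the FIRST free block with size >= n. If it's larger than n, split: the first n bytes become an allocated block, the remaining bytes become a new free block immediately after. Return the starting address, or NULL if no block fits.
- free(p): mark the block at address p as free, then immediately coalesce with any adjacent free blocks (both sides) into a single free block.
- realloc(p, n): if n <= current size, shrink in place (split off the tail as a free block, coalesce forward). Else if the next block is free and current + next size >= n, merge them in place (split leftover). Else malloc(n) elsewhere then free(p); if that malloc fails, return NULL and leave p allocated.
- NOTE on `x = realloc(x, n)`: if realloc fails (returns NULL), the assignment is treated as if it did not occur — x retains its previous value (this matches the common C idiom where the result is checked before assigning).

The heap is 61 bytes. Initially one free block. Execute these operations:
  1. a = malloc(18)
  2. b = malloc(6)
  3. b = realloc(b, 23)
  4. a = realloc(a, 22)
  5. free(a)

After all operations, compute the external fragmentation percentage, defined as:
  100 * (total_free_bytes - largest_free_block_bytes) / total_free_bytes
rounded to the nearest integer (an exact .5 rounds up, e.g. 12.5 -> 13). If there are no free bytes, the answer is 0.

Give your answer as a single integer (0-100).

Answer: 47

Derivation:
Op 1: a = malloc(18) -> a = 0; heap: [0-17 ALLOC][18-60 FREE]
Op 2: b = malloc(6) -> b = 18; heap: [0-17 ALLOC][18-23 ALLOC][24-60 FREE]
Op 3: b = realloc(b, 23) -> b = 18; heap: [0-17 ALLOC][18-40 ALLOC][41-60 FREE]
Op 4: a = realloc(a, 22) -> NULL (a unchanged); heap: [0-17 ALLOC][18-40 ALLOC][41-60 FREE]
Op 5: free(a) -> (freed a); heap: [0-17 FREE][18-40 ALLOC][41-60 FREE]
Free blocks: [18 20] total_free=38 largest=20 -> 100*(38-20)/38 = 1800/38 ≈ 47.368 -> rounds to 47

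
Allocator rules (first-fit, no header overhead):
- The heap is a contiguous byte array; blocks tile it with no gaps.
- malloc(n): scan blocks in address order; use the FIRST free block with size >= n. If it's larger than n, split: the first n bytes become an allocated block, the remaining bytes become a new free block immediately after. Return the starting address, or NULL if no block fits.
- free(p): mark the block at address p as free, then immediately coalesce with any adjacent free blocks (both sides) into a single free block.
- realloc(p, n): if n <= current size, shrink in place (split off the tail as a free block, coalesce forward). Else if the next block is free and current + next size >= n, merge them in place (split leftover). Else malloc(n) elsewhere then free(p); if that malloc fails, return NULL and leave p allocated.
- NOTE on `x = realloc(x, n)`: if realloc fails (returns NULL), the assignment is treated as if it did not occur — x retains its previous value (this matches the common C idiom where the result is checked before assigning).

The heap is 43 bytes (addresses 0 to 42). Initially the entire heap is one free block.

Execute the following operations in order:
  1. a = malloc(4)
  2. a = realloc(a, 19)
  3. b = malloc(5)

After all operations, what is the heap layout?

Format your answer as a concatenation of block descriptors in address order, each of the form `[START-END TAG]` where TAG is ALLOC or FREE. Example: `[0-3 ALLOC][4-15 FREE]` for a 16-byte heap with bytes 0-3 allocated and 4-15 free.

Answer: [0-18 ALLOC][19-23 ALLOC][24-42 FREE]

Derivation:
Op 1: a = malloc(4) -> a = 0; heap: [0-3 ALLOC][4-42 FREE]
Op 2: a = realloc(a, 19) -> a = 0; heap: [0-18 ALLOC][19-42 FREE]
Op 3: b = malloc(5) -> b = 19; heap: [0-18 ALLOC][19-23 ALLOC][24-42 FREE]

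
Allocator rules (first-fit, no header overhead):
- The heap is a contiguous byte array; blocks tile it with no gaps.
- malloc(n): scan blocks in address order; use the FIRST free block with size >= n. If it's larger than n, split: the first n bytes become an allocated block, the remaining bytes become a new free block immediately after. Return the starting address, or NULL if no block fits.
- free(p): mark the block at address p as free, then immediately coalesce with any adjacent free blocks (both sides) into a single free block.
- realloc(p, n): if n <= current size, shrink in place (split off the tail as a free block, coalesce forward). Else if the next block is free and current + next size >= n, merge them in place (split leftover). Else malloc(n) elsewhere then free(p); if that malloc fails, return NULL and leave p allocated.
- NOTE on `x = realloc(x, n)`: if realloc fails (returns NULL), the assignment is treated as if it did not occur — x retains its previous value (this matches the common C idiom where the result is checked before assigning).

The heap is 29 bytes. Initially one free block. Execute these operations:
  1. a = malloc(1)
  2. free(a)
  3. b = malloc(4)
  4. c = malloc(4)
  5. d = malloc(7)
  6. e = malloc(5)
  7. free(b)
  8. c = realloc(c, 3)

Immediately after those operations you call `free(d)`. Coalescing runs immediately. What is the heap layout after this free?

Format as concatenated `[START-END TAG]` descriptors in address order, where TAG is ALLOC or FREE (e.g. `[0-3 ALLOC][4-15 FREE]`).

Op 1: a = malloc(1) -> a = 0; heap: [0-0 ALLOC][1-28 FREE]
Op 2: free(a) -> (freed a); heap: [0-28 FREE]
Op 3: b = malloc(4) -> b = 0; heap: [0-3 ALLOC][4-28 FREE]
Op 4: c = malloc(4) -> c = 4; heap: [0-3 ALLOC][4-7 ALLOC][8-28 FREE]
Op 5: d = malloc(7) -> d = 8; heap: [0-3 ALLOC][4-7 ALLOC][8-14 ALLOC][15-28 FREE]
Op 6: e = malloc(5) -> e = 15; heap: [0-3 ALLOC][4-7 ALLOC][8-14 ALLOC][15-19 ALLOC][20-28 FREE]
Op 7: free(b) -> (freed b); heap: [0-3 FREE][4-7 ALLOC][8-14 ALLOC][15-19 ALLOC][20-28 FREE]
Op 8: c = realloc(c, 3) -> c = 4; heap: [0-3 FREE][4-6 ALLOC][7-7 FREE][8-14 ALLOC][15-19 ALLOC][20-28 FREE]
free(d): d = 8 -> block [8-14 ALLOC]; mark free, coalesce with adjacent free neighbors -> [0-3 FREE][4-6 ALLOC][7-14 FREE][15-19 ALLOC][20-28 FREE]

Answer: [0-3 FREE][4-6 ALLOC][7-14 FREE][15-19 ALLOC][20-28 FREE]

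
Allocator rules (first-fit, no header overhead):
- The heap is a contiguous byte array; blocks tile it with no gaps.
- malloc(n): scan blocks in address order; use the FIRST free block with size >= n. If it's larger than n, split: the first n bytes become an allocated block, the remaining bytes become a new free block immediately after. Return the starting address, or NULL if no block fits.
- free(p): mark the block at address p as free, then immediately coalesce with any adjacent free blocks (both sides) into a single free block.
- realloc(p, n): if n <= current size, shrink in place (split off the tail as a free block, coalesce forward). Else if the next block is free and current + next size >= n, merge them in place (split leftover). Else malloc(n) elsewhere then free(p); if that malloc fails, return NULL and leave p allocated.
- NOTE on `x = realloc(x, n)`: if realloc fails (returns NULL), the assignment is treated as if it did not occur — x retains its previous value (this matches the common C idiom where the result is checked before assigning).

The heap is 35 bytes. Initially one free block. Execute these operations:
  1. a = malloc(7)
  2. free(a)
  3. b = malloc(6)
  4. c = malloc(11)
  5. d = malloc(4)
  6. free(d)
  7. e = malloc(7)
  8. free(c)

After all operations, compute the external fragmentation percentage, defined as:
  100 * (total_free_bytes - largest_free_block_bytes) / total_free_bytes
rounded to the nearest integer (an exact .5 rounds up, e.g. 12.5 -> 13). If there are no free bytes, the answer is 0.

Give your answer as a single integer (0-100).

Op 1: a = malloc(7) -> a = 0; heap: [0-6 ALLOC][7-34 FREE]
Op 2: free(a) -> (freed a); heap: [0-34 FREE]
Op 3: b = malloc(6) -> b = 0; heap: [0-5 ALLOC][6-34 FREE]
Op 4: c = malloc(11) -> c = 6; heap: [0-5 ALLOC][6-16 ALLOC][17-34 FREE]
Op 5: d = malloc(4) -> d = 17; heap: [0-5 ALLOC][6-16 ALLOC][17-20 ALLOC][21-34 FREE]
Op 6: free(d) -> (freed d); heap: [0-5 ALLOC][6-16 ALLOC][17-34 FREE]
Op 7: e = malloc(7) -> e = 17; heap: [0-5 ALLOC][6-16 ALLOC][17-23 ALLOC][24-34 FREE]
Op 8: free(c) -> (freed c); heap: [0-5 ALLOC][6-16 FREE][17-23 ALLOC][24-34 FREE]
Free blocks: [11 11] total_free=22 largest=11 -> 100*(22-11)/22 = 1100/22 = 50

Answer: 50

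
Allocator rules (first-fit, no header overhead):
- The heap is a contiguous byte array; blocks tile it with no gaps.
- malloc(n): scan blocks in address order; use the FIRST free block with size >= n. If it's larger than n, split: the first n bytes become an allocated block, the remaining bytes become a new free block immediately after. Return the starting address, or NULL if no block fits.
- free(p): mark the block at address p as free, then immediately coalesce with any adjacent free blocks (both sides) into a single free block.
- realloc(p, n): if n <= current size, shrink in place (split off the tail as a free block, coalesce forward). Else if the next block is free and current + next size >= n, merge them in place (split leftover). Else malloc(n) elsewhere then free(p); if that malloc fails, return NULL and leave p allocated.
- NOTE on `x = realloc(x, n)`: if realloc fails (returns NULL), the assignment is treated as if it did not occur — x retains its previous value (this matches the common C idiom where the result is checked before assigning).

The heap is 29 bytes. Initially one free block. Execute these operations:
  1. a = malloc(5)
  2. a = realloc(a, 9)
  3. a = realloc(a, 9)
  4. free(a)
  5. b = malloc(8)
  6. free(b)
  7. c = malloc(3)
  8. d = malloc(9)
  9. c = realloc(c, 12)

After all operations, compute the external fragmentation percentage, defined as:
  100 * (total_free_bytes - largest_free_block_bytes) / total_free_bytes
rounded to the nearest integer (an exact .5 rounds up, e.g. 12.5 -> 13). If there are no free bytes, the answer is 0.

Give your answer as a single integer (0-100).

Answer: 38

Derivation:
Op 1: a = malloc(5) -> a = 0; heap: [0-4 ALLOC][5-28 FREE]
Op 2: a = realloc(a, 9) -> a = 0; heap: [0-8 ALLOC][9-28 FREE]
Op 3: a = realloc(a, 9) -> a = 0; heap: [0-8 ALLOC][9-28 FREE]
Op 4: free(a) -> (freed a); heap: [0-28 FREE]
Op 5: b = malloc(8) -> b = 0; heap: [0-7 ALLOC][8-28 FREE]
Op 6: free(b) -> (freed b); heap: [0-28 FREE]
Op 7: c = malloc(3) -> c = 0; heap: [0-2 ALLOC][3-28 FREE]
Op 8: d = malloc(9) -> d = 3; heap: [0-2 ALLOC][3-11 ALLOC][12-28 FREE]
Op 9: c = realloc(c, 12) -> c = 12; heap: [0-2 FREE][3-11 ALLOC][12-23 ALLOC][24-28 FREE]
Free blocks: [3 5] total_free=8 largest=5 -> 100*(8-5)/8 = 300/8 = 37.5 -> rounds to 38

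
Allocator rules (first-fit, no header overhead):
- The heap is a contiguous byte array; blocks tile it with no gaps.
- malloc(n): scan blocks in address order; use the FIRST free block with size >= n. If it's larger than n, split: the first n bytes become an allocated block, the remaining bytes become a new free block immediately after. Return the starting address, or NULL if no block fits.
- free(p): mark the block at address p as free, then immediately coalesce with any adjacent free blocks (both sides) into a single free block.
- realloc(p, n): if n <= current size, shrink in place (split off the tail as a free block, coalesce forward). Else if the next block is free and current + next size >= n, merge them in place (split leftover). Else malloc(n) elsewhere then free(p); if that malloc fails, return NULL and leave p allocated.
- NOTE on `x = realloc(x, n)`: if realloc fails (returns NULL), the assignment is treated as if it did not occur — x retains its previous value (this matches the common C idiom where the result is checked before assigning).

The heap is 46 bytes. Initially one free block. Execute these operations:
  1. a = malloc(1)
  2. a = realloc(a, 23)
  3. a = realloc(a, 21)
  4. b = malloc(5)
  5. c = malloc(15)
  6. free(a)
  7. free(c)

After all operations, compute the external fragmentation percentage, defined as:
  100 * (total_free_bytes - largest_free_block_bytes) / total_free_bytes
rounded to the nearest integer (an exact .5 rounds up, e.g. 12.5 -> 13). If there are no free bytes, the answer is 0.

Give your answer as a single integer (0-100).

Op 1: a = malloc(1) -> a = 0; heap: [0-0 ALLOC][1-45 FREE]
Op 2: a = realloc(a, 23) -> a = 0; heap: [0-22 ALLOC][23-45 FREE]
Op 3: a = realloc(a, 21) -> a = 0; heap: [0-20 ALLOC][21-45 FREE]
Op 4: b = malloc(5) -> b = 21; heap: [0-20 ALLOC][21-25 ALLOC][26-45 FREE]
Op 5: c = malloc(15) -> c = 26; heap: [0-20 ALLOC][21-25 ALLOC][26-40 ALLOC][41-45 FREE]
Op 6: free(a) -> (freed a); heap: [0-20 FREE][21-25 ALLOC][26-40 ALLOC][41-45 FREE]
Op 7: free(c) -> (freed c); heap: [0-20 FREE][21-25 ALLOC][26-45 FREE]
Free blocks: [21 20] total_free=41 largest=21 -> 100*(41-21)/41 = 2000/41 ≈ 48.780 -> rounds to 49

Answer: 49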